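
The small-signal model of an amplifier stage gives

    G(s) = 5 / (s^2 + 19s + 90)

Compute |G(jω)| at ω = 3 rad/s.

Substitute s = j3: numerator = 5, denominator = 81 + j57.
|G(j3)| = |5| / |81 + j57| = 5 / 99.045 ≈ 0.05048.

|G(j3)| ≈ 0.05048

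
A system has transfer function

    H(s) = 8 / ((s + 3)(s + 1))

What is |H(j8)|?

Substitute s = j8: numerator = 8, denominator = -61 + j32.
|H(j8)| = |8| / |-61 + j32| = 8 / 68.884 ≈ 0.1161.

|H(j8)| ≈ 0.1161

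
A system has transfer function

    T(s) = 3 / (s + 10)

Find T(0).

Set s = 0: T(0) = (3) / (10) = 3/10.

T(0) = 3/10 ≈ 0.3000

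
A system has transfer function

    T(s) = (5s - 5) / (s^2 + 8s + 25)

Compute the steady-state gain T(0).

Set s = 0: T(0) = (-5) / (25) = -1/5.

T(0) = -1/5 ≈ -0.2000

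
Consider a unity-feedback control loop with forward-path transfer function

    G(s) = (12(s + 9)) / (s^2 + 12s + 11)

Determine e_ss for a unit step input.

e_ss = 0.09244

G(s) has no poles at the origin.
This is a Type 0 system. Kp = lim_{s→0} G(s) = 108/11.
e_ss = 1/(1 + Kp) = 1/(1 + 108/11) = 11/119 ≈ 0.09244.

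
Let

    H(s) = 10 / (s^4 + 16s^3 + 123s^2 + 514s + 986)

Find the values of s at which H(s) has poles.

The poles are the roots of the denominator s^4 + 16s^3 + 123s^2 + 514s + 986 = 0.
No real roots exist; factor into two real quadratics: (s^2 + 6s + 34)(s^2 + 10s + 29) = 0.
Each quadratic gives a conjugate pair via the quadratic formula.

s = -3 + 5j, -3 - 5j, -5 + 2j, -5 - 2j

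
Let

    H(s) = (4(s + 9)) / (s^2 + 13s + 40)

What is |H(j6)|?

Substitute s = j6: numerator = 36 + j24, denominator = 4 + j78.
|H(j6)| = |36 + j24| / |4 + j78| = 43.267 / 78.102 ≈ 0.5540.

|H(j6)| ≈ 0.5540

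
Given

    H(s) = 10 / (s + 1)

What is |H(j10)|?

|H(j10)| ≈ 0.9950

Substitute s = j10: numerator = 10, denominator = 1 + j10.
|H(j10)| = |10| / |1 + j10| = 10 / 10.050 ≈ 0.9950.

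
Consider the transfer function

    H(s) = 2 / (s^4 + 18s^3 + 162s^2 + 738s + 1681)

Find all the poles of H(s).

The poles are the roots of the denominator s^4 + 18s^3 + 162s^2 + 738s + 1681 = 0.
No real roots exist; factor into two real quadratics: (s^2 + 8s + 41)(s^2 + 10s + 41) = 0.
Each quadratic gives a conjugate pair via the quadratic formula.

s = -4 ± 5j, -5 ± 4j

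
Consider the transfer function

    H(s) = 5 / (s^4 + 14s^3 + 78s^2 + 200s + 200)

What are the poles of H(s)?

The poles are the roots of the denominator s^4 + 14s^3 + 78s^2 + 200s + 200 = 0.
No real roots exist; factor into two real quadratics: (s^2 + 8s + 20)(s^2 + 6s + 10) = 0.
Each quadratic gives a conjugate pair via the quadratic formula.

s = -4 + 2j, -4 - 2j, -3 + j, -3 - j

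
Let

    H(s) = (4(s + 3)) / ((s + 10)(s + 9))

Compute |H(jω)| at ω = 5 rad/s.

Substitute s = j5: numerator = 12 + j20, denominator = 65 + j95.
|H(j5)| = |12 + j20| / |65 + j95| = 23.324 / 115.11 ≈ 0.2026.

|H(j5)| ≈ 0.2026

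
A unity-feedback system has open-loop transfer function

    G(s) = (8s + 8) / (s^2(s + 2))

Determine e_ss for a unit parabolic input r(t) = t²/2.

G(s) has 2 poles at the origin.
This is a Type 2 system. Ka = lim_{s→0} s^2·G(s) = 8/2 = 4.
e_ss = 1/Ka = 1/(4) = 1/4 ≈ 0.2500.

e_ss = 0.2500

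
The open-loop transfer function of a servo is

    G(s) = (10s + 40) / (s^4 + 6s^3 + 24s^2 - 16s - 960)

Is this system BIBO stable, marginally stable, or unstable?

The denominator s^4 + 6s^3 + 24s^2 - 16s - 960 factors as (s + 6)(s^2 + 4s + 40)(s - 4), giving poles at s = -6, -2 ± 6j, 4.
Since the pole(s) at s = 4 lie in the right half-plane, the system is unstable.

unstable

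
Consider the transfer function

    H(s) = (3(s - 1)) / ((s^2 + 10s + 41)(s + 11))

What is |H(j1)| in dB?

|H(j1)|_dB ≈ -40.6 dB

Substitute s = j1: numerator = -3 + j3, denominator = 430 + j150.
|H(j1)| = |-3 + j3| / |430 + j150| = 4.2426 / 455.41 ≈ 0.009316.
In decibels: 20·log₁₀(0.009316) ≈ -40.6 dB.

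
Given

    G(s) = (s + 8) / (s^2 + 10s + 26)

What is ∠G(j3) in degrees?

∠G(j3) ≈ -39.91°

At s = j3: numerator = 8 + j3, denominator = 17 + j30.
∠G = ∠num − ∠den = 20.556° − (60.461°) = -39.91°.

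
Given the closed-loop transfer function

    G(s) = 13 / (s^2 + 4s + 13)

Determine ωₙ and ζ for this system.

Compare the denominator to the standard form s^2 + 2ζωₙs + ωₙ².
ωₙ² = 13, so ωₙ = √13 ≈ 3.606 rad/s.
2ζωₙ = 4, so ζ = 4/(2·√13) ≈ 0.5547.
With ζ = 0.5547 the response is underdamped.

ωₙ ≈ 3.606 rad/s, ζ ≈ 0.5547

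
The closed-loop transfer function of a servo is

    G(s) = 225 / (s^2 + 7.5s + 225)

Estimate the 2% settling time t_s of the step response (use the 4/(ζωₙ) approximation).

t_s ≈ 1.067 s

Comparing s^2 + 7.5s + 225 to s^2 + 2ζωₙs + ωₙ²: ωₙ = 15 rad/s and ζ = 7.5/(2·15) = 0.25.
ζωₙ = 7.5/2 = 3.75, so t_s ≈ 4/(ζωₙ) = 4/3.75 ≈ 1.067 s.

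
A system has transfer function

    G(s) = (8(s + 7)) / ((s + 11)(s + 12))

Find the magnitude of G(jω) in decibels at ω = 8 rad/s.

|G(j8)|_dB ≈ -7.26 dB

Substitute s = j8: numerator = 56 + j64, denominator = 68 + j184.
|G(j8)| = |56 + j64| / |68 + j184| = 85.041 / 196.16 ≈ 0.4335.
In decibels: 20·log₁₀(0.4335) ≈ -7.26 dB.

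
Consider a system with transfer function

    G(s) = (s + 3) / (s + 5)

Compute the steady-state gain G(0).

G(0) = 3/5 ≈ 0.6000

Set s = 0: G(0) = (3) / (5) = 3/5.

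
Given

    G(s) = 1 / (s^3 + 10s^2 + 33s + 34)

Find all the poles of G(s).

s = -4 + j, -4 - j, -2

The poles are the roots of the denominator s^3 + 10s^2 + 33s + 34 = 0.
Trying s = -2: the polynomial evaluates to 0, so (s + 2) is a factor.
Dividing out leaves s^2 + 8s + 17 = 0.
The quadratic formula then gives s = -4 ± 1j.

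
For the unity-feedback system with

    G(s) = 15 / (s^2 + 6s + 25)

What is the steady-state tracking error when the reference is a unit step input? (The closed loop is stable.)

G(s) has no poles at the origin.
This is a Type 0 system. Kp = lim_{s→0} G(s) = 15/25 = 3/5.
e_ss = 1/(1 + Kp) = 1/(1 + 3/5) = 5/8 ≈ 0.6250.

e_ss = 0.6250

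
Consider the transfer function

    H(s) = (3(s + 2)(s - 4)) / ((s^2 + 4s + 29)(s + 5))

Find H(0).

At s = 0 each factor (s + a) contributes a and each (s^2 + bs + c) contributes c.
H(0) = 3·(2) · (-4) / ((29) · (5)) = -24/145 = -24/145.

H(0) = -24/145 ≈ -0.1655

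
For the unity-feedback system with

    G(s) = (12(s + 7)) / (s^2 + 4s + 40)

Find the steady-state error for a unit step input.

e_ss = 0.3226

G(s) has no poles at the origin.
This is a Type 0 system. Kp = lim_{s→0} G(s) = 84/40 = 21/10.
e_ss = 1/(1 + Kp) = 1/(1 + 21/10) = 10/31 ≈ 0.3226.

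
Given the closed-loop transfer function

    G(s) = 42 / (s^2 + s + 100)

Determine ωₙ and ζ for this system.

Compare the denominator to the standard form s^2 + 2ζωₙs + ωₙ².
ωₙ² = 100, so ωₙ = 10 rad/s.
2ζωₙ = 1, so ζ = 1/(2·10) = 0.05.
With ζ = 0.05 the response is underdamped.

ωₙ = 10 rad/s, ζ = 0.05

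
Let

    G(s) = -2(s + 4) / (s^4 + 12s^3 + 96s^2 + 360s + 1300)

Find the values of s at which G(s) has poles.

s = -1 ± 5j, -5 ± 5j

The poles are the roots of the denominator s^4 + 12s^3 + 96s^2 + 360s + 1300 = 0.
No real roots exist; factor into two real quadratics: (s^2 + 2s + 26)(s^2 + 10s + 50) = 0.
Each quadratic gives a conjugate pair via the quadratic formula.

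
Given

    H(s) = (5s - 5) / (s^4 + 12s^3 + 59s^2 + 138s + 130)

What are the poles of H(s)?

s = -3 + j, -3 - j, -3 + 2j, -3 - 2j

The poles are the roots of the denominator s^4 + 12s^3 + 59s^2 + 138s + 130 = 0.
No real roots exist; factor into two real quadratics: (s^2 + 6s + 10)(s^2 + 6s + 13) = 0.
Each quadratic gives a conjugate pair via the quadratic formula.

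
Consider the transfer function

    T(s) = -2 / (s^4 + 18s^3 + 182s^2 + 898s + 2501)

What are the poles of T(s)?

s = -4 ± 5j, -5 ± 6j

The poles are the roots of the denominator s^4 + 18s^3 + 182s^2 + 898s + 2501 = 0.
No real roots exist; factor into two real quadratics: (s^2 + 8s + 41)(s^2 + 10s + 61) = 0.
Each quadratic gives a conjugate pair via the quadratic formula.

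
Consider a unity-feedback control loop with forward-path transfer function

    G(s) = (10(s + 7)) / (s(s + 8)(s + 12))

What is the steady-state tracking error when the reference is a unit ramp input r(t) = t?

G(s) has one pole at the origin.
This is a Type 1 system. Kv = lim_{s→0} s·G(s) = 70/96 = 35/48.
e_ss = 1/Kv = 1/(35/48) = 48/35 ≈ 1.371.

e_ss = 1.371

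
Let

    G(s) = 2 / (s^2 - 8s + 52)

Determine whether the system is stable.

unstable

The denominator s^2 - 8s + 52 factors as (s^2 - 8s + 52), giving poles at s = 4 + 6j, 4 - 6j.
Since the pole(s) at s = 4 ± 6j lie in the right half-plane, the system is unstable.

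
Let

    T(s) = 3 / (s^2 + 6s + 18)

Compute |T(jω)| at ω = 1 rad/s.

|T(j1)| ≈ 0.1664

Substitute s = j1: numerator = 3, denominator = 17 + j6.
|T(j1)| = |3| / |17 + j6| = 3 / 18.028 ≈ 0.1664.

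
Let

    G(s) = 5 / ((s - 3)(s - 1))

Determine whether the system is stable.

unstable

The poles can be read from the denominator factors: s = 3, 1.
Since the pole(s) at s = 3, 1 lie in the right half-plane, the system is unstable.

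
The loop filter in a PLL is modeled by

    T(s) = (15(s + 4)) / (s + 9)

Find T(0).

T(0) = 20/3 ≈ 6.667

At s = 0 each factor (s + a) contributes a and each (s^2 + bs + c) contributes c.
T(0) = 15·(4) / ((9)) = 60/9 = 20/3.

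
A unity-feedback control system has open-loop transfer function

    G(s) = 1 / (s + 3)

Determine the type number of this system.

The denominator has no factor of s at the origin — no free integrator — so this is a Type 0 system.

Type 0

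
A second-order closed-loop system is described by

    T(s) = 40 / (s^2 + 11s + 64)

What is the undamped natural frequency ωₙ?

Compare the denominator to the standard form s^2 + 2ζωₙs + ωₙ².
ωₙ² = 64, so ωₙ = 8 rad/s.

ωₙ = 8 rad/s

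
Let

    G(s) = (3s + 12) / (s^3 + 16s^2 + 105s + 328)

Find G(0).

G(0) = 3/82 ≈ 0.03659

Set s = 0: G(0) = (12) / (328) = 3/82.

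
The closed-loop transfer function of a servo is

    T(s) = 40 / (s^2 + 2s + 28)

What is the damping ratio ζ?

ζ ≈ 0.1890

Compare the denominator to the standard form s^2 + 2ζωₙs + ωₙ².
ωₙ² = 28, so ωₙ = √28 ≈ 5.292 rad/s.
2ζωₙ = 2, so ζ = 2/(2·√28) ≈ 0.1890.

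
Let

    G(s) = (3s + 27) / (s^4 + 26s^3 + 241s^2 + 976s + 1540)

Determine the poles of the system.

s = -4 + 2j, -4 - 2j, -7, -11

The poles are the roots of the denominator s^4 + 26s^3 + 241s^2 + 976s + 1540 = 0.
Trying s = -7: the polynomial evaluates to 0, so (s + 7) is a factor.
Dividing out leaves s^3 + 19s^2 + 108s + 220 = 0.
This factors further as (s^2 + 8s + 20)(s + 11) = 0.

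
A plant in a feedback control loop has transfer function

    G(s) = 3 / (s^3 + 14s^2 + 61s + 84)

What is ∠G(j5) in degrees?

At s = j5: numerator = 3, denominator = -266 + j180.
∠G = ∠num − ∠den = 0° − (145.91°) = -145.9°.

∠G(j5) ≈ -145.9°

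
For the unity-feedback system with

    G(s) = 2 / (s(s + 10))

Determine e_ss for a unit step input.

e_ss = 0

G(s) has one pole at the origin.
This is a Type 1 system; for a step input the steady-state error is zero.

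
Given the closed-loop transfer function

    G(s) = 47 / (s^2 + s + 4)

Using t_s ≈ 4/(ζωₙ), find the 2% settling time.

Comparing s^2 + s + 4 to s^2 + 2ζωₙs + ωₙ²: ωₙ = 2 rad/s and ζ = 1/(2·2) = 0.25.
ζωₙ = 1/2 = 0.5, so t_s ≈ 4/(ζωₙ) = 4/0.5 = 8 s.

t_s ≈ 8 s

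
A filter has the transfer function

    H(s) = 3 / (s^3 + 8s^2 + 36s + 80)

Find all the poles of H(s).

The poles are the roots of the denominator s^3 + 8s^2 + 36s + 80 = 0.
Trying s = -4: the polynomial evaluates to 0, so (s + 4) is a factor.
Dividing out leaves s^2 + 4s + 20 = 0.
The quadratic formula then gives s = -2 ± 4j.

s = -4, -2 ± 4j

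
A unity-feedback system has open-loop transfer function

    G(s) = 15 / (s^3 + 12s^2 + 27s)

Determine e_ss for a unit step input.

G(s) has one pole at the origin.
This is a Type 1 system; for a step input the steady-state error is zero.

e_ss = 0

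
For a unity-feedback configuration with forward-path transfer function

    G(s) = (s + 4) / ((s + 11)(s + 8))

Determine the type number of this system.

The denominator has no factor of s at the origin — no free integrator — so this is a Type 0 system.

Type 0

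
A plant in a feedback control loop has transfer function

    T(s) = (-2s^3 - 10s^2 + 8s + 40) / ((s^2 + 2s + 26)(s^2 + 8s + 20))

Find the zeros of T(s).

Set the numerator to zero: -2s^3 - 10s^2 + 8s + 40 = 0, i.e. -2·(s^3 + 5s^2 - 4s - 20) = 0.
Factoring: (s + 5)(s - 2)(s + 2) = 0.

s = -5, 2, -2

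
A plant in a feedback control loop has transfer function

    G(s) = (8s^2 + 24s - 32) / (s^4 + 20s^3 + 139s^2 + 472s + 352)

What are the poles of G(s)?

s = -1, -11, -4 + 4j, -4 - 4j

The poles are the roots of the denominator s^4 + 20s^3 + 139s^2 + 472s + 352 = 0.
Trying s = -1: the polynomial evaluates to 0, so (s + 1) is a factor.
Dividing out leaves s^3 + 19s^2 + 120s + 352 = 0.
This factors further as (s + 11)(s^2 + 8s + 32) = 0.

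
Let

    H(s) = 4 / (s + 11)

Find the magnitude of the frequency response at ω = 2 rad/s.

Substitute s = j2: numerator = 4, denominator = 11 + j2.
|H(j2)| = |4| / |11 + j2| = 4 / 11.180 ≈ 0.3578.

|H(j2)| ≈ 0.3578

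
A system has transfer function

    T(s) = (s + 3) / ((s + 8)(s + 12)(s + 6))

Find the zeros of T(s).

Set the numerator to zero: s + 3 = 0.
So s = -3.

s = -3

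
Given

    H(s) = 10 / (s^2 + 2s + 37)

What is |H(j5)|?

|H(j5)| ≈ 0.6402

Substitute s = j5: numerator = 10, denominator = 12 + j10.
|H(j5)| = |10| / |12 + j10| = 10 / 15.620 ≈ 0.6402.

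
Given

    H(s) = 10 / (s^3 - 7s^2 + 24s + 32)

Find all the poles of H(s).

The poles are the roots of the denominator s^3 - 7s^2 + 24s + 32 = 0.
Trying s = -1: the polynomial evaluates to 0, so (s + 1) is a factor.
Dividing out leaves s^2 - 8s + 32 = 0.
The quadratic formula then gives s = 4 ± 4j.

s = 4 + 4j, 4 - 4j, -1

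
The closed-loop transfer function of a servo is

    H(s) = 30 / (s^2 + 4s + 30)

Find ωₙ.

ωₙ ≈ 5.477 rad/s

Compare the denominator to the standard form s^2 + 2ζωₙs + ωₙ².
ωₙ² = 30, so ωₙ = √30 ≈ 5.477 rad/s.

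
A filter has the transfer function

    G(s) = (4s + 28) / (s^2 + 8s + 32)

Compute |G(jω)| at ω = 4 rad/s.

Substitute s = j4: numerator = 28 + j16, denominator = 16 + j32.
|G(j4)| = |28 + j16| / |16 + j32| = 32.249 / 35.777 ≈ 0.9014.

|G(j4)| ≈ 0.9014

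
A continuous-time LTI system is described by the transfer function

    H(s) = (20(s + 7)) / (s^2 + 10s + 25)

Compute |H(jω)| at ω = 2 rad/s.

|H(j2)| ≈ 5.021

Substitute s = j2: numerator = 140 + j40, denominator = 21 + j20.
|H(j2)| = |140 + j40| / |21 + j20| = 145.60 / 29 ≈ 5.021.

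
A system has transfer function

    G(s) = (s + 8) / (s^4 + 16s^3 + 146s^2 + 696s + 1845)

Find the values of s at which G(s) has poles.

The poles are the roots of the denominator s^4 + 16s^3 + 146s^2 + 696s + 1845 = 0.
No real roots exist; factor into two real quadratics: (s^2 + 10s + 41)(s^2 + 6s + 45) = 0.
Each quadratic gives a conjugate pair via the quadratic formula.

s = -5 ± 4j, -3 ± 6j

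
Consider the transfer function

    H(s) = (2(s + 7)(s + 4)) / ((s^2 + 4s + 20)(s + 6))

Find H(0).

H(0) = 7/15 ≈ 0.4667

At s = 0 each factor (s + a) contributes a and each (s^2 + bs + c) contributes c.
H(0) = 2·(7) · (4) / ((20) · (6)) = 56/120 = 7/15.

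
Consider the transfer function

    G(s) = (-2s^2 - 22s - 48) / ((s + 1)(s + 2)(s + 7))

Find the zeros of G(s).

Set the numerator to zero: -2s^2 - 22s - 48 = 0, i.e. -2·(s^2 + 11s + 24) = 0.
Factoring: (s + 8)(s + 3) = 0.

s = -8, -3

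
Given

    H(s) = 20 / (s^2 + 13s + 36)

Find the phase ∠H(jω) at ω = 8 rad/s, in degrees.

∠H(j8) ≈ -105.1°

At s = j8: numerator = 20, denominator = -28 + j104.
∠H = ∠num − ∠den = 0° − (105.07°) = -105.1°.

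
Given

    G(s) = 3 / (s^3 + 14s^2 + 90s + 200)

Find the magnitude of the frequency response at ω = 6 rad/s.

Substitute s = j6: numerator = 3, denominator = -304 + j324.
|G(j6)| = |3| / |-304 + j324| = 3 / 444.29 ≈ 0.006752.

|G(j6)| ≈ 0.006752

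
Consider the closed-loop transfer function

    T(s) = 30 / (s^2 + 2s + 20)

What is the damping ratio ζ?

ζ ≈ 0.2236

Compare the denominator to the standard form s^2 + 2ζωₙs + ωₙ².
ωₙ² = 20, so ωₙ = √20 ≈ 4.472 rad/s.
2ζωₙ = 2, so ζ = 2/(2·√20) ≈ 0.2236.
With ζ = 0.2236 the response is underdamped.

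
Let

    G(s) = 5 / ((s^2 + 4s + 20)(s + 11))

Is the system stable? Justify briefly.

stable

The poles can be read from the denominator factors: s = -2 ± 4j, -11.
Since all poles lie strictly in the left half-plane, the system is stable.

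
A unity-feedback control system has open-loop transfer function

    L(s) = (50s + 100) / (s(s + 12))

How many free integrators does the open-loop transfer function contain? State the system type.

Type 1

The denominator has 1 factor of s at the origin (free integrator), so this is a Type 1 system.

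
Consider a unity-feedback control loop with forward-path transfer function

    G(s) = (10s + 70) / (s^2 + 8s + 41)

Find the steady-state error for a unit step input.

e_ss = 0.3694

G(s) has no poles at the origin.
This is a Type 0 system. Kp = lim_{s→0} G(s) = 70/41.
e_ss = 1/(1 + Kp) = 1/(1 + 70/41) = 41/111 ≈ 0.3694.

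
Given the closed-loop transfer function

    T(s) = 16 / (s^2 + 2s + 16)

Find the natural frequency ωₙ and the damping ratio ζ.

ωₙ = 4 rad/s, ζ = 0.25

Compare the denominator to the standard form s^2 + 2ζωₙs + ωₙ².
ωₙ² = 16, so ωₙ = 4 rad/s.
2ζωₙ = 2, so ζ = 2/(2·4) = 0.25.
With ζ = 0.25 the response is underdamped.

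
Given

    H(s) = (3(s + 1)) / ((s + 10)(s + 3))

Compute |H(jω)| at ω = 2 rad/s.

|H(j2)| ≈ 0.1824

Substitute s = j2: numerator = 3 + j6, denominator = 26 + j26.
|H(j2)| = |3 + j6| / |26 + j26| = 6.7082 / 36.770 ≈ 0.1824.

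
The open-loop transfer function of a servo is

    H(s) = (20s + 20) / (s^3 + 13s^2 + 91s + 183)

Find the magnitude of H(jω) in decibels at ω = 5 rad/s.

Substitute s = j5: numerator = 20 + j100, denominator = -142 + j330.
|H(j5)| = |20 + j100| / |-142 + j330| = 101.98 / 359.25 ≈ 0.2839.
In decibels: 20·log₁₀(0.2839) ≈ -10.9 dB.

|H(j5)|_dB ≈ -10.9 dB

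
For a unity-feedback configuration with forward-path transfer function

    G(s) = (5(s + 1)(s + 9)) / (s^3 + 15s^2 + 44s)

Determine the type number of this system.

Type 1

The denominator has 1 factor of s at the origin (free integrator), so this is a Type 1 system.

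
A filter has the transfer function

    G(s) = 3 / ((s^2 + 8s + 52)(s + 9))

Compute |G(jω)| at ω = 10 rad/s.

|G(j10)| ≈ 0.002390

Substitute s = j10: numerator = 3, denominator = -1232 + j240.
|G(j10)| = |3| / |-1232 + j240| = 3 / 1255.2 ≈ 0.002390.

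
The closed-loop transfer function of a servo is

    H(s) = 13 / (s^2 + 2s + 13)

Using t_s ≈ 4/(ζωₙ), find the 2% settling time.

t_s ≈ 4 s

Comparing s^2 + 2s + 13 to s^2 + 2ζωₙs + ωₙ²: ωₙ = √13 ≈ 3.606 rad/s and ζ = 2/(2·√13) ≈ 0.2774.
ζωₙ = 2/2 = 1, so t_s ≈ 4/(ζωₙ) = 4/1 = 4 s.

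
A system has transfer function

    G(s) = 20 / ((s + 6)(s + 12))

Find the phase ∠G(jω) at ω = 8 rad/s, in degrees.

∠G(j8) ≈ -86.82°

At s = j8: numerator = 20, denominator = 8 + j144.
∠G = ∠num − ∠den = 0° − (86.820°) = -86.82°.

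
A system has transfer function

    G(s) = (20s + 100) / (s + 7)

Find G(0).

Set s = 0: G(0) = (100) / (7) = 100/7.

G(0) = 100/7 ≈ 14.29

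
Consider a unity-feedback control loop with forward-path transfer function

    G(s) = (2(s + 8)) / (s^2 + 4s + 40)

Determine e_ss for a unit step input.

e_ss = 0.7143

G(s) has no poles at the origin.
This is a Type 0 system. Kp = lim_{s→0} G(s) = 16/40 = 2/5.
e_ss = 1/(1 + Kp) = 1/(1 + 2/5) = 5/7 ≈ 0.7143.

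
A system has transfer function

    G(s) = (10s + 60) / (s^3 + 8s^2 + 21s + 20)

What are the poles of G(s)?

The poles are the roots of the denominator s^3 + 8s^2 + 21s + 20 = 0.
Trying s = -4: the polynomial evaluates to 0, so (s + 4) is a factor.
Dividing out leaves s^2 + 4s + 5 = 0.
The quadratic formula then gives s = -2 ± 1j.

s = -2 ± j, -4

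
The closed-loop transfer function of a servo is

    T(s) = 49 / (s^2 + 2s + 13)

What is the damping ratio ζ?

ζ ≈ 0.2774

Compare the denominator to the standard form s^2 + 2ζωₙs + ωₙ².
ωₙ² = 13, so ωₙ = √13 ≈ 3.606 rad/s.
2ζωₙ = 2, so ζ = 2/(2·√13) ≈ 0.2774.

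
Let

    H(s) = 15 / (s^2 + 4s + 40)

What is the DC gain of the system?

Set s = 0: H(0) = (15) / (40) = 3/8.

H(0) = 3/8 ≈ 0.3750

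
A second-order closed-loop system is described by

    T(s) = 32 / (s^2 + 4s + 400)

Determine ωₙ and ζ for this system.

ωₙ = 20 rad/s, ζ = 0.1

Compare the denominator to the standard form s^2 + 2ζωₙs + ωₙ².
ωₙ² = 400, so ωₙ = 20 rad/s.
2ζωₙ = 4, so ζ = 4/(2·20) = 0.1.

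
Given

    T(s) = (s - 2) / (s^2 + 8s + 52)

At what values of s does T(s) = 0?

s = 2

Set the numerator to zero: s - 2 = 0.
So s = 2.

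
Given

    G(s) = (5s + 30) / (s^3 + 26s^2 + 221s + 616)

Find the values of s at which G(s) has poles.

The poles are the roots of the denominator s^3 + 26s^2 + 221s + 616 = 0.
Trying s = -8: the polynomial evaluates to 0, so (s + 8) is a factor.
Dividing out leaves s^2 + 18s + 77 = 0.
Factoring the quadratic: (s + 11)(s + 7) = 0.

s = -8, -11, -7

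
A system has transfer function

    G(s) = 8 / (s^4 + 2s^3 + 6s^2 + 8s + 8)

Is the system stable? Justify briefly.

marginally stable

The denominator s^4 + 2s^3 + 6s^2 + 8s + 8 factors as (s^2 + 4)(s^2 + 2s + 2), giving poles at s = ±2j, -1 ± j.
Since the simple pole(s) at s = ±2j lie on the jω-axis with none in the right half-plane, the system is marginally stable.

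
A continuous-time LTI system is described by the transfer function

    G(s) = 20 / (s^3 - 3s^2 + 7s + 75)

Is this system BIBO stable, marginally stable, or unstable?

The denominator s^3 - 3s^2 + 7s + 75 factors as (s + 3)(s^2 - 6s + 25), giving poles at s = -3, 3 + 4j, 3 - 4j.
Since the pole(s) at s = 3 ± 4j lie in the right half-plane, the system is unstable.

unstable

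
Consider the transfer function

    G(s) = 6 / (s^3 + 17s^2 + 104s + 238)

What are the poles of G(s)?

s = -5 + 3j, -5 - 3j, -7

The poles are the roots of the denominator s^3 + 17s^2 + 104s + 238 = 0.
Trying s = -7: the polynomial evaluates to 0, so (s + 7) is a factor.
Dividing out leaves s^2 + 10s + 34 = 0.
The quadratic formula then gives s = -5 ± 3j.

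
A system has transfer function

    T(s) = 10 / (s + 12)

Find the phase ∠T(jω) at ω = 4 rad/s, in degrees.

At s = j4: numerator = 10, denominator = 12 + j4.
∠T = ∠num − ∠den = 0° − (18.435°) = -18.43°.

∠T(j4) ≈ -18.43°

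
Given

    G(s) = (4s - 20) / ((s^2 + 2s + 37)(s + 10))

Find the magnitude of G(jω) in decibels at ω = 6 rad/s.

Substitute s = j6: numerator = -20 + j24, denominator = -62 + j126.
|G(j6)| = |-20 + j24| / |-62 + j126| = 31.241 / 140.43 ≈ 0.2225.
In decibels: 20·log₁₀(0.2225) ≈ -13.1 dB.

|G(j6)|_dB ≈ -13.1 dB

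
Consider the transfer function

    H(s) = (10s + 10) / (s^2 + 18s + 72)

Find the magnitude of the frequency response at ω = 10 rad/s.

|H(j10)| ≈ 0.5517

Substitute s = j10: numerator = 10 + j100, denominator = -28 + j180.
|H(j10)| = |10 + j100| / |-28 + j180| = 100.50 / 182.16 ≈ 0.5517.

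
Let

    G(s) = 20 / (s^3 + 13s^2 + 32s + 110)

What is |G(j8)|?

|G(j8)| ≈ 0.02611

Substitute s = j8: numerator = 20, denominator = -722 - j256.
|G(j8)| = |20| / |-722 - j256| = 20 / 766.04 ≈ 0.02611.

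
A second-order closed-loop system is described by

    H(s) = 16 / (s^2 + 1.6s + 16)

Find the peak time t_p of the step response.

Comparing s^2 + 1.6s + 16 to s^2 + 2ζωₙs + ωₙ²: ωₙ = 4 rad/s and ζ = 1.6/(2·4) = 0.2.
ζωₙ = 1.6/2 = 0.8, so ω_d = ωₙ√(1−ζ²) = √(ωₙ² − (ζωₙ)²) = √(16 − 0.8²) = √15.36 ≈ 3.919 rad/s.
t_p = π/ω_d = π/3.919 ≈ 0.8016 s.

t_p ≈ 0.8016 s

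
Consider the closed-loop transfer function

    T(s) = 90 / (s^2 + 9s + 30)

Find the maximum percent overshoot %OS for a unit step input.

Comparing s^2 + 9s + 30 to s^2 + 2ζωₙs + ωₙ²: ωₙ = √30 ≈ 5.477 rad/s and ζ = 9/(2·√30) ≈ 0.8216.
%OS = 100·exp(−πζ/√(1−ζ²)) = 100·exp(−π·0.8216/√(1−0.8216²)) ≈ 1.08%.

%OS ≈ 1.08%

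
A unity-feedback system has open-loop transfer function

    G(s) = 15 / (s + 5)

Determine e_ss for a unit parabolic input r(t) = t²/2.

e_ss = ∞

G(s) has no poles at the origin.
This is a Type 0 system; Ka = lim_{s→0} s^2·G(s) = 0, so the steady-state error for a parabola input is infinite.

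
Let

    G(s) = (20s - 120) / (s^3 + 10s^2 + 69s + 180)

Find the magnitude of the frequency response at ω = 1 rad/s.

|G(j1)| ≈ 0.6644

Substitute s = j1: numerator = -120 + j20, denominator = 170 + j68.
|G(j1)| = |-120 + j20| / |170 + j68| = 121.66 / 183.10 ≈ 0.6644.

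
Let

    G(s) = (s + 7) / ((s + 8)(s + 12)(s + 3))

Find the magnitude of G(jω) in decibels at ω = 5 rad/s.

|G(j5)|_dB ≈ -38.4 dB

Substitute s = j5: numerator = 7 + j5, denominator = -287 + j655.
|G(j5)| = |7 + j5| / |-287 + j655| = 8.6023 / 715.12 ≈ 0.01203.
In decibels: 20·log₁₀(0.01203) ≈ -38.4 dB.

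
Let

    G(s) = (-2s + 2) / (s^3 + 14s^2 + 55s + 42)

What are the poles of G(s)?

The poles are the roots of the denominator s^3 + 14s^2 + 55s + 42 = 0.
Trying s = -6: the polynomial evaluates to 0, so (s + 6) is a factor.
Dividing out leaves s^2 + 8s + 7 = 0.
Factoring the quadratic: (s + 1)(s + 7) = 0.

s = -6, -1, -7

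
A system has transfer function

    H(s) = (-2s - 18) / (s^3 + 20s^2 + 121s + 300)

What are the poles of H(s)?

s = -4 ± 3j, -12

The poles are the roots of the denominator s^3 + 20s^2 + 121s + 300 = 0.
Trying s = -12: the polynomial evaluates to 0, so (s + 12) is a factor.
Dividing out leaves s^2 + 8s + 25 = 0.
The quadratic formula then gives s = -4 ± 3j.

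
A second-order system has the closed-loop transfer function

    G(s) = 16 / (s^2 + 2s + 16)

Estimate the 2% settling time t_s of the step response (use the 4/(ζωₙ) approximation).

t_s ≈ 4 s

Comparing s^2 + 2s + 16 to s^2 + 2ζωₙs + ωₙ²: ωₙ = 4 rad/s and ζ = 2/(2·4) = 0.25.
ζωₙ = 2/2 = 1, so t_s ≈ 4/(ζωₙ) = 4/1 = 4 s.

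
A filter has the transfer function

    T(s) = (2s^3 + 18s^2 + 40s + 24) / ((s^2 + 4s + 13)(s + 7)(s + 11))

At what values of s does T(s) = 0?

Set the numerator to zero: 2s^3 + 18s^2 + 40s + 24 = 0, i.e. 2·(s^3 + 9s^2 + 20s + 12) = 0.
Factoring: (s + 1)(s + 2)(s + 6) = 0.

s = -1, -2, -6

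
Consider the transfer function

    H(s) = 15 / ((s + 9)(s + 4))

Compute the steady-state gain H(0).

H(0) = 5/12 ≈ 0.4167

Set s = 0: H(0) = (15) / (36) = 5/12.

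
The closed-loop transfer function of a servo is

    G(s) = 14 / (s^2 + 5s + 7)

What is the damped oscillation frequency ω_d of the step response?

Comparing s^2 + 5s + 7 to s^2 + 2ζωₙs + ωₙ²: ωₙ = √7 ≈ 2.646 rad/s and ζ = 5/(2·√7) ≈ 0.9449.
ζωₙ = 5/2 = 2.5, so ω_d = ωₙ√(1−ζ²) = √(ωₙ² − (ζωₙ)²) = √(7 − 2.5²) = √0.75 ≈ 0.8660 rad/s.

ω_d ≈ 0.8660 rad/s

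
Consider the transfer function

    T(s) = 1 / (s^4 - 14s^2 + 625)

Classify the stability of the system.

The denominator s^4 - 14s^2 + 625 factors as (s^2 + 8s + 25)(s^2 - 8s + 25), giving poles at s = -4 ± 3j, 4 ± 3j.
Since the pole(s) at s = 4 + 3j, 4 - 3j lie in the right half-plane, the system is unstable.

unstable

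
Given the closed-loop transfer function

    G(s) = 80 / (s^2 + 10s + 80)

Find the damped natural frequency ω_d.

Comparing s^2 + 10s + 80 to s^2 + 2ζωₙs + ωₙ²: ωₙ = √80 ≈ 8.944 rad/s and ζ = 10/(2·√80) ≈ 0.5590.
ζωₙ = 10/2 = 5, so ω_d = ωₙ√(1−ζ²) = √(ωₙ² − (ζωₙ)²) = √(80 − 5²) = √55 ≈ 7.416 rad/s.

ω_d ≈ 7.416 rad/s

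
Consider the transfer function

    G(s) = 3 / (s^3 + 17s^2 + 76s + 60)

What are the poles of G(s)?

s = -10, -1, -6

The poles are the roots of the denominator s^3 + 17s^2 + 76s + 60 = 0.
Trying s = -10: the polynomial evaluates to 0, so (s + 10) is a factor.
Dividing out leaves s^2 + 7s + 6 = 0.
Factoring the quadratic: (s + 1)(s + 6) = 0.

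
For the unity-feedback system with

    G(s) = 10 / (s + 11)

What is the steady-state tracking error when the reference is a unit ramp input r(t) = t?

G(s) has no poles at the origin.
This is a Type 0 system; Kv = lim_{s→0} s·G(s) = 0, so the steady-state error for a ramp input is infinite.

e_ss = ∞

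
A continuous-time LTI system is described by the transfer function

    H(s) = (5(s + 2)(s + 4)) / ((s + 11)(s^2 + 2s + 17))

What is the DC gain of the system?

At s = 0 each factor (s + a) contributes a and each (s^2 + bs + c) contributes c.
H(0) = 5·(2) · (4) / ((11) · (17)) = 40/187 = 40/187.

H(0) = 40/187 ≈ 0.2139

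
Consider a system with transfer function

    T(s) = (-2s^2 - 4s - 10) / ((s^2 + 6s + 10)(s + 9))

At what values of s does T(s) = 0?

s = -1 ± 2j

Set the numerator to zero: -2s^2 - 4s - 10 = 0, i.e. -2·(s^2 + 2s + 5) = 0.
Factoring: (s^2 + 2s + 5) = 0.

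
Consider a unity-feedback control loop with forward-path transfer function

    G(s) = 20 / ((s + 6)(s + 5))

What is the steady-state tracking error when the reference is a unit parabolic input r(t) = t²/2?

G(s) has no poles at the origin.
This is a Type 0 system; Ka = lim_{s→0} s^2·G(s) = 0, so the steady-state error for a parabola input is infinite.

e_ss = ∞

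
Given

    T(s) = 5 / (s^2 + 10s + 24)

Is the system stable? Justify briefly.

The denominator s^2 + 10s + 24 factors as (s + 4)(s + 6), giving poles at s = -4, -6.
Since all poles lie strictly in the left half-plane, the system is stable.

stable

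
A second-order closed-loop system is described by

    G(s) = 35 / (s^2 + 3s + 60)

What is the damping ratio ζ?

Compare the denominator to the standard form s^2 + 2ζωₙs + ωₙ².
ωₙ² = 60, so ωₙ = √60 ≈ 7.746 rad/s.
2ζωₙ = 3, so ζ = 3/(2·√60) ≈ 0.1936.

ζ ≈ 0.1936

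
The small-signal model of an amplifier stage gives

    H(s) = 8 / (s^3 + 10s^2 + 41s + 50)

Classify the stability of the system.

The denominator s^3 + 10s^2 + 41s + 50 factors as (s + 2)(s^2 + 8s + 25), giving poles at s = -2, -4 ± 3j.
Since all poles lie strictly in the left half-plane, the system is stable.

stable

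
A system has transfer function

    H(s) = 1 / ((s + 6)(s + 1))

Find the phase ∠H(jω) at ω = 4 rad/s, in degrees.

∠H(j4) ≈ -109.7°

At s = j4: numerator = 1, denominator = -10 + j28.
∠H = ∠num − ∠den = 0° − (109.65°) = -109.7°.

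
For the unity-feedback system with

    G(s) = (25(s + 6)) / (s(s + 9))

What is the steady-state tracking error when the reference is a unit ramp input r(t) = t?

e_ss = 0.06000

G(s) has one pole at the origin.
This is a Type 1 system. Kv = lim_{s→0} s·G(s) = 150/9 = 50/3.
e_ss = 1/Kv = 1/(50/3) = 3/50 ≈ 0.06000.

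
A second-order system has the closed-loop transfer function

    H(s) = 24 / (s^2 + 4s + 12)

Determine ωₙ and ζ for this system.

Compare the denominator to the standard form s^2 + 2ζωₙs + ωₙ².
ωₙ² = 12, so ωₙ = √12 ≈ 3.464 rad/s.
2ζωₙ = 4, so ζ = 4/(2·√12) ≈ 0.5774.
With ζ = 0.5774 the response is underdamped.

ωₙ ≈ 3.464 rad/s, ζ ≈ 0.5774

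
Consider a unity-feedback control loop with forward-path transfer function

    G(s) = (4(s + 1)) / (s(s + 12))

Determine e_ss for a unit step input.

e_ss = 0

G(s) has one pole at the origin.
This is a Type 1 system; for a step input the steady-state error is zero.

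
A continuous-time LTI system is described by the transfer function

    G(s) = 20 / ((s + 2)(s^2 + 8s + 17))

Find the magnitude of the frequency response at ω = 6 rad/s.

|G(j6)| ≈ 0.06126

Substitute s = j6: numerator = 20, denominator = -326 - j18.
|G(j6)| = |20| / |-326 - j18| = 20 / 326.50 ≈ 0.06126.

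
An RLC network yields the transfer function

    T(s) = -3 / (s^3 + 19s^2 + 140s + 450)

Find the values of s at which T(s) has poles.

s = -5 + 5j, -5 - 5j, -9

The poles are the roots of the denominator s^3 + 19s^2 + 140s + 450 = 0.
Trying s = -9: the polynomial evaluates to 0, so (s + 9) is a factor.
Dividing out leaves s^2 + 10s + 50 = 0.
The quadratic formula then gives s = -5 ± 5j.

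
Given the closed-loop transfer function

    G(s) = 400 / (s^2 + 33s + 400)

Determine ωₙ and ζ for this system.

Compare the denominator to the standard form s^2 + 2ζωₙs + ωₙ².
ωₙ² = 400, so ωₙ = 20 rad/s.
2ζωₙ = 33, so ζ = 33/(2·20) = 0.825.

ωₙ = 20 rad/s, ζ = 0.825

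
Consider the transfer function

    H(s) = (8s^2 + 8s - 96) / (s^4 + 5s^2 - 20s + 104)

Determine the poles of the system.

The poles are the roots of the denominator s^4 + 5s^2 - 20s + 104 = 0.
No real roots exist; factor into two real quadratics: (s^2 - 4s + 8)(s^2 + 4s + 13) = 0.
Each quadratic gives a conjugate pair via the quadratic formula.

s = 2 + 2j, 2 - 2j, -2 + 3j, -2 - 3j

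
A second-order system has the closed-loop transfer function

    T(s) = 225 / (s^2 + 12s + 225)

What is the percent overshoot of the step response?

%OS ≈ 25.4%

Comparing s^2 + 12s + 225 to s^2 + 2ζωₙs + ωₙ²: ωₙ = 15 rad/s and ζ = 12/(2·15) = 0.4.
%OS = 100·exp(−πζ/√(1−ζ²)) = 100·exp(−π·0.4/√(1−0.4²)) ≈ 25.4%.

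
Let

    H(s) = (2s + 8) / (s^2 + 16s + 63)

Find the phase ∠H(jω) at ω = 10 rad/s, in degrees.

At s = j10: numerator = 8 + j20, denominator = -37 + j160.
∠H = ∠num − ∠den = 68.199° − (103.02°) = -34.82°.

∠H(j10) ≈ -34.82°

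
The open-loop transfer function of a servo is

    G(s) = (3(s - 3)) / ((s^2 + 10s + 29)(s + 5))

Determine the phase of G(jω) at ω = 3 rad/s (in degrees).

∠G(j3) ≈ 47.73°

At s = j3: numerator = -9 + j9, denominator = 10 + j210.
∠G = ∠num − ∠den = 135° − (87.274°) = 47.73°.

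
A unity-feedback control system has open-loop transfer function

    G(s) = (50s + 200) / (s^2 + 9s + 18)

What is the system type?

The denominator has no factor of s at the origin — no free integrator — so this is a Type 0 system.

Type 0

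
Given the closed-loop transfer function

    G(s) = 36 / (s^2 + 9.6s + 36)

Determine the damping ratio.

ζ = 0.8

Compare the denominator to the standard form s^2 + 2ζωₙs + ωₙ².
ωₙ² = 36, so ωₙ = 6 rad/s.
2ζωₙ = 9.6, so ζ = 9.6/(2·6) = 0.8.
With ζ = 0.8 the response is underdamped.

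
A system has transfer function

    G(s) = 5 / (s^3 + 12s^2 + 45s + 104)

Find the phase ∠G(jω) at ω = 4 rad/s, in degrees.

At s = j4: numerator = 5, denominator = -88 + j116.
∠G = ∠num − ∠den = 0° − (127.18°) = -127.2°.

∠G(j4) ≈ -127.2°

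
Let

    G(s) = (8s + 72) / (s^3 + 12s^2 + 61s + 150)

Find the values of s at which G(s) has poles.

s = -3 ± 4j, -6

The poles are the roots of the denominator s^3 + 12s^2 + 61s + 150 = 0.
Trying s = -6: the polynomial evaluates to 0, so (s + 6) is a factor.
Dividing out leaves s^2 + 6s + 25 = 0.
The quadratic formula then gives s = -3 ± 4j.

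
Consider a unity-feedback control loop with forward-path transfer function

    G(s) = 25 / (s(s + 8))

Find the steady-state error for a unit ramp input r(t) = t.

G(s) has one pole at the origin.
This is a Type 1 system. Kv = lim_{s→0} s·G(s) = 25/8.
e_ss = 1/Kv = 1/(25/8) = 8/25 ≈ 0.3200.

e_ss = 0.3200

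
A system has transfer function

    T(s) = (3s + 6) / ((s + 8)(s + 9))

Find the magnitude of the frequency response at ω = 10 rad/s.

Substitute s = j10: numerator = 6 + j30, denominator = -28 + j170.
|T(j10)| = |6 + j30| / |-28 + j170| = 30.594 / 172.29 ≈ 0.1776.

|T(j10)| ≈ 0.1776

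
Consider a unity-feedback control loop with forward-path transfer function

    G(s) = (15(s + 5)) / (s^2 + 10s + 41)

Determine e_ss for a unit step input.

e_ss = 0.3534

G(s) has no poles at the origin.
This is a Type 0 system. Kp = lim_{s→0} G(s) = 75/41.
e_ss = 1/(1 + Kp) = 1/(1 + 75/41) = 41/116 ≈ 0.3534.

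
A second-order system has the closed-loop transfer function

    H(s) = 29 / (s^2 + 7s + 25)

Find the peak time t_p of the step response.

t_p ≈ 0.8798 s

Comparing s^2 + 7s + 25 to s^2 + 2ζωₙs + ωₙ²: ωₙ = 5 rad/s and ζ = 7/(2·5) = 0.7.
ζωₙ = 7/2 = 3.5, so ω_d = ωₙ√(1−ζ²) = √(ωₙ² − (ζωₙ)²) = √(25 − 3.5²) = √12.75 ≈ 3.571 rad/s.
t_p = π/ω_d = π/3.571 ≈ 0.8798 s.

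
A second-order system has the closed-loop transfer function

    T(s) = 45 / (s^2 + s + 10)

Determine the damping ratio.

Compare the denominator to the standard form s^2 + 2ζωₙs + ωₙ².
ωₙ² = 10, so ωₙ = √10 ≈ 3.162 rad/s.
2ζωₙ = 1, so ζ = 1/(2·√10) ≈ 0.1581.
With ζ = 0.1581 the response is underdamped.

ζ ≈ 0.1581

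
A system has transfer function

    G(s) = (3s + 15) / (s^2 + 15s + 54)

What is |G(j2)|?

|G(j2)| ≈ 0.2771

Substitute s = j2: numerator = 15 + j6, denominator = 50 + j30.
|G(j2)| = |15 + j6| / |50 + j30| = 16.155 / 58.310 ≈ 0.2771.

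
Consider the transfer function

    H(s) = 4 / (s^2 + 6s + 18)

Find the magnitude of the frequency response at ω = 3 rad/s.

Substitute s = j3: numerator = 4, denominator = 9 + j18.
|H(j3)| = |4| / |9 + j18| = 4 / 20.125 ≈ 0.1988.

|H(j3)| ≈ 0.1988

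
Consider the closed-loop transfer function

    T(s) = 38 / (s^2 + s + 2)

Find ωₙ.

Compare the denominator to the standard form s^2 + 2ζωₙs + ωₙ².
ωₙ² = 2, so ωₙ = √2 ≈ 1.414 rad/s.

ωₙ ≈ 1.414 rad/s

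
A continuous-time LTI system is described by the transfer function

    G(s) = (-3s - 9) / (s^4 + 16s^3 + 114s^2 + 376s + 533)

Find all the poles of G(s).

s = -3 ± 2j, -5 ± 4j

The poles are the roots of the denominator s^4 + 16s^3 + 114s^2 + 376s + 533 = 0.
No real roots exist; factor into two real quadratics: (s^2 + 6s + 13)(s^2 + 10s + 41) = 0.
Each quadratic gives a conjugate pair via the quadratic formula.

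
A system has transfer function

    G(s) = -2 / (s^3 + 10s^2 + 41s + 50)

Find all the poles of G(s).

The poles are the roots of the denominator s^3 + 10s^2 + 41s + 50 = 0.
Trying s = -2: the polynomial evaluates to 0, so (s + 2) is a factor.
Dividing out leaves s^2 + 8s + 25 = 0.
The quadratic formula then gives s = -4 ± 3j.

s = -4 ± 3j, -2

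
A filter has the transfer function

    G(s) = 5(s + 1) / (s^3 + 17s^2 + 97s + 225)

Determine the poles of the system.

The poles are the roots of the denominator s^3 + 17s^2 + 97s + 225 = 0.
Trying s = -9: the polynomial evaluates to 0, so (s + 9) is a factor.
Dividing out leaves s^2 + 8s + 25 = 0.
The quadratic formula then gives s = -4 ± 3j.

s = -4 ± 3j, -9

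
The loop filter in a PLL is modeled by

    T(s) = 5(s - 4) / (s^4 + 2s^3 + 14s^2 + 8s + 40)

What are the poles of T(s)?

s = ±2j, -1 ± 3j

The poles are the roots of the denominator s^4 + 2s^3 + 14s^2 + 8s + 40 = 0.
No real roots exist; factor into two real quadratics: (s^2 + 4)(s^2 + 2s + 10) = 0.
Each quadratic gives a conjugate pair via the quadratic formula.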